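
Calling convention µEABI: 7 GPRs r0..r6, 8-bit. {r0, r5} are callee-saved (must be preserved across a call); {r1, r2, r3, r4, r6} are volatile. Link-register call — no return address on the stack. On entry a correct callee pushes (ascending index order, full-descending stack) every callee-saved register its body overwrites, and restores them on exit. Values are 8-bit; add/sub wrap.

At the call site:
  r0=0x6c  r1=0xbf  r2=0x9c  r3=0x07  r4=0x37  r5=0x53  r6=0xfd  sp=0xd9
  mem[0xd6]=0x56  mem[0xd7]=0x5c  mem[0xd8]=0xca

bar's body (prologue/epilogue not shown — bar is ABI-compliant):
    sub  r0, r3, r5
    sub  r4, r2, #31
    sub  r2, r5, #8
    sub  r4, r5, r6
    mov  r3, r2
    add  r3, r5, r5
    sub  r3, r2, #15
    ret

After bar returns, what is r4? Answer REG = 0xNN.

REG = 0x56

prologue: push r0 → mem[0xd8]=0x6c, sp=0xd8
body[0] sub  r0, r3, r5 → r0=0xb4
body[1] sub  r4, r2, #31 → r4=0x7d
body[2] sub  r2, r5, #8 → r2=0x4b
body[3] sub  r4, r5, r6 → r4=0x56
body[4] mov  r3, r2 → r3=0x4b
body[5] add  r3, r5, r5 → r3=0xa6
body[6] sub  r3, r2, #15 → r3=0x3c
epilogue: pop r0=0x6c, sp=0xd9
r4 is caller-saved → body value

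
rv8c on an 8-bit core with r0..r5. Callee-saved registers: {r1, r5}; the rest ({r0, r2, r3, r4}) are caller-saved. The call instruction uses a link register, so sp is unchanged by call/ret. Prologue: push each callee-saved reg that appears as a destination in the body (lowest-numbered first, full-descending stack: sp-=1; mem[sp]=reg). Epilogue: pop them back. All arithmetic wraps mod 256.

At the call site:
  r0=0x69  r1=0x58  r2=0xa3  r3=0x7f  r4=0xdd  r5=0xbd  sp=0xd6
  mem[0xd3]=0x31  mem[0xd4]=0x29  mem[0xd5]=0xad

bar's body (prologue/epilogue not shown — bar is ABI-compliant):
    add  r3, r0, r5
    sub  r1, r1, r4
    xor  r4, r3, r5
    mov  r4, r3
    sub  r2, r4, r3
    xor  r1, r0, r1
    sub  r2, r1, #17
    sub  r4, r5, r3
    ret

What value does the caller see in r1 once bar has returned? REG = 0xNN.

REG = 0x58

prologue: push r1 → mem[0xd5]=0x58, sp=0xd5
body[0] add  r3, r0, r5 → r3=0x26
body[1] sub  r1, r1, r4 → r1=0x7b
body[2] xor  r4, r3, r5 → r4=0x9b
body[3] mov  r4, r3 → r4=0x26
body[4] sub  r2, r4, r3 → r2=0x00
body[5] xor  r1, r0, r1 → r1=0x12
body[6] sub  r2, r1, #17 → r2=0x01
body[7] sub  r4, r5, r3 → r4=0x97
epilogue: pop r1=0x58, sp=0xd6
r1 is callee-saved → restored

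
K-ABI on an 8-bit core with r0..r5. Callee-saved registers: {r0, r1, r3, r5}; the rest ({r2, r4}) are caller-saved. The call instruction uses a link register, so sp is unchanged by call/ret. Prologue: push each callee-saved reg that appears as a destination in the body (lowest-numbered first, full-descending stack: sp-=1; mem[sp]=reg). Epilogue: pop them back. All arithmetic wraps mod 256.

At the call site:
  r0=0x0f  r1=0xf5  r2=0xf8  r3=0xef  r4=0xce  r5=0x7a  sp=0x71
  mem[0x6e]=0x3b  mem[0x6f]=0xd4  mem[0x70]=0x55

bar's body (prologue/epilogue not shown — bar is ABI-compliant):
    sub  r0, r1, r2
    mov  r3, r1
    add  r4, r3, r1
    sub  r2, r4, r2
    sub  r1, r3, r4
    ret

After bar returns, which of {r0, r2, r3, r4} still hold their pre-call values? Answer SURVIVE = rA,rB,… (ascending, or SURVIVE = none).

SURVIVE = r0,r3

prologue: push r0 → mem[0x70]=0x0f, sp=0x70
prologue: push r1 → mem[0x6f]=0xf5, sp=0x6f
prologue: push r3 → mem[0x6e]=0xef, sp=0x6e
body[0] sub  r0, r1, r2 → r0=0xfd
body[1] mov  r3, r1 → r3=0xf5
body[2] add  r4, r3, r1 → r4=0xea
body[3] sub  r2, r4, r2 → r2=0xf2
body[4] sub  r1, r3, r4 → r1=0x0b
epilogue: pop r3=0xef, sp=0x6f
epilogue: pop r1=0xf5, sp=0x70
epilogue: pop r0=0x0f, sp=0x71
r0: callee-saved, written=True
r2: caller-saved, written=True
r3: callee-saved, written=True
r4: caller-saved, written=True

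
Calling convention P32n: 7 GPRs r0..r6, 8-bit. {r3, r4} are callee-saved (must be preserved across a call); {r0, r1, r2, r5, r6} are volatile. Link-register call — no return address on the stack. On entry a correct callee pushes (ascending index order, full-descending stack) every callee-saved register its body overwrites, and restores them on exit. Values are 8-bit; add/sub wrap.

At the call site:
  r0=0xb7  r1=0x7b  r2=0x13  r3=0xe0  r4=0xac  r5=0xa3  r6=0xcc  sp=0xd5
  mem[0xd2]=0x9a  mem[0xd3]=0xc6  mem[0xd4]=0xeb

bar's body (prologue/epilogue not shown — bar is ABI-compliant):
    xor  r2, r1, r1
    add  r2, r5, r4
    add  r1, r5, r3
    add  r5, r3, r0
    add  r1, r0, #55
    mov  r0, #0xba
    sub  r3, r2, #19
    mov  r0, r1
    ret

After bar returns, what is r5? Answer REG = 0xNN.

REG = 0x97

prologue: push r3 → mem[0xd4]=0xe0, sp=0xd4
body[0] xor  r2, r1, r1 → r2=0x00
body[1] add  r2, r5, r4 → r2=0x4f
body[2] add  r1, r5, r3 → r1=0x83
body[3] add  r5, r3, r0 → r5=0x97
body[4] add  r1, r0, #55 → r1=0xee
body[5] mov  r0, #0xba → r0=0xba
body[6] sub  r3, r2, #19 → r3=0x3c
body[7] mov  r0, r1 → r0=0xee
epilogue: pop r3=0xe0, sp=0xd5
r5 is caller-saved → body value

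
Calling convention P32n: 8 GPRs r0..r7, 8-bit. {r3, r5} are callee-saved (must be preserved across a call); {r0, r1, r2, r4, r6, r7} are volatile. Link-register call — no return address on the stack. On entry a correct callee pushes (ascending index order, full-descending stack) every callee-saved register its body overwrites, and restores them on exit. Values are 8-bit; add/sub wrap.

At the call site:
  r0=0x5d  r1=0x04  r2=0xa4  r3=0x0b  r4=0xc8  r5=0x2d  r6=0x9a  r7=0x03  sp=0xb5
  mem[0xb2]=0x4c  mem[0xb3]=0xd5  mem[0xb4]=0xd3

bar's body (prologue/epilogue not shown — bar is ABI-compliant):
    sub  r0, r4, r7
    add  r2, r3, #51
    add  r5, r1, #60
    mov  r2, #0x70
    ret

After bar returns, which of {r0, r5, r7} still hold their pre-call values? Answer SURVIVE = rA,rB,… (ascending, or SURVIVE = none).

SURVIVE = r5,r7

prologue: push r5 → mem[0xb4]=0x2d, sp=0xb4
body[0] sub  r0, r4, r7 → r0=0xc5
body[1] add  r2, r3, #51 → r2=0x3e
body[2] add  r5, r1, #60 → r5=0x40
body[3] mov  r2, #0x70 → r2=0x70
epilogue: pop r5=0x2d, sp=0xb5
r0: caller-saved, written=True
r5: callee-saved, written=True
r7: caller-saved, written=False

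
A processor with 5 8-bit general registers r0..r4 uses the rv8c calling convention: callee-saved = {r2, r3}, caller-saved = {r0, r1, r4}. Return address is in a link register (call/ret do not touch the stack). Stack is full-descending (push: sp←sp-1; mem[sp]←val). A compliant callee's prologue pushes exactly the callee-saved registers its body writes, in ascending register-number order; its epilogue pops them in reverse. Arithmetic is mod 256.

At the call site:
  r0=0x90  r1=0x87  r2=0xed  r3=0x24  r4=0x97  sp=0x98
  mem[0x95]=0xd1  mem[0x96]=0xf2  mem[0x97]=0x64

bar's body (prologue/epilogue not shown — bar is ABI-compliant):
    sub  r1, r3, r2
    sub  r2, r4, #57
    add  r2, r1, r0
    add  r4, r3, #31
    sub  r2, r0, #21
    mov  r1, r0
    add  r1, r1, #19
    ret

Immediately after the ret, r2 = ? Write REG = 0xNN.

REG = 0xed

prologue: push r2 → mem[0x97]=0xed, sp=0x97
body[0] sub  r1, r3, r2 → r1=0x37
body[1] sub  r2, r4, #57 → r2=0x5e
body[2] add  r2, r1, r0 → r2=0xc7
body[3] add  r4, r3, #31 → r4=0x43
body[4] sub  r2, r0, #21 → r2=0x7b
body[5] mov  r1, r0 → r1=0x90
body[6] add  r1, r1, #19 → r1=0xa3
epilogue: pop r2=0xed, sp=0x98
r2 is callee-saved → restored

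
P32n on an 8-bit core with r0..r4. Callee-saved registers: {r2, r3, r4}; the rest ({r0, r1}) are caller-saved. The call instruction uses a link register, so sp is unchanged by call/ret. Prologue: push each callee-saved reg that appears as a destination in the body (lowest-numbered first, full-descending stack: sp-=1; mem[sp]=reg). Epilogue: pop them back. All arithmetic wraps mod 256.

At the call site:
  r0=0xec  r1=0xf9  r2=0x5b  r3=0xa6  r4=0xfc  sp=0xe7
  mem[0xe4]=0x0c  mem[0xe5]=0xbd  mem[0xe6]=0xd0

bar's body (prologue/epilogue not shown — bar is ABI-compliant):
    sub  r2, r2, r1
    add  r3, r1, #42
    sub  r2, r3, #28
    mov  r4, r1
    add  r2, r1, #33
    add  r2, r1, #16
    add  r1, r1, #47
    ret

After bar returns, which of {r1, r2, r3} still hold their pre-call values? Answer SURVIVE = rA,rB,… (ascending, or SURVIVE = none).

SURVIVE = r2,r3

prologue: push r2 -> mem[0xe6]=0x5b, sp=0xe6
prologue: push r3 -> mem[0xe5]=0xa6, sp=0xe5
prologue: push r4 -> mem[0xe4]=0xfc, sp=0xe4
body[0] sub  r2, r2, r1 -> r2=0x62
body[1] add  r3, r1, #42 -> r3=0x23
body[2] sub  r2, r3, #28 -> r2=0x07
body[3] mov  r4, r1 -> r4=0xf9
body[4] add  r2, r1, #33 -> r2=0x1a
body[5] add  r2, r1, #16 -> r2=0x09
body[6] add  r1, r1, #47 -> r1=0x28
epilogue: pop r4=0xfc, sp=0xe5
epilogue: pop r3=0xa6, sp=0xe6
epilogue: pop r2=0x5b, sp=0xe7
r1: caller-saved, written=True
r2: callee-saved, written=True
r3: callee-saved, written=True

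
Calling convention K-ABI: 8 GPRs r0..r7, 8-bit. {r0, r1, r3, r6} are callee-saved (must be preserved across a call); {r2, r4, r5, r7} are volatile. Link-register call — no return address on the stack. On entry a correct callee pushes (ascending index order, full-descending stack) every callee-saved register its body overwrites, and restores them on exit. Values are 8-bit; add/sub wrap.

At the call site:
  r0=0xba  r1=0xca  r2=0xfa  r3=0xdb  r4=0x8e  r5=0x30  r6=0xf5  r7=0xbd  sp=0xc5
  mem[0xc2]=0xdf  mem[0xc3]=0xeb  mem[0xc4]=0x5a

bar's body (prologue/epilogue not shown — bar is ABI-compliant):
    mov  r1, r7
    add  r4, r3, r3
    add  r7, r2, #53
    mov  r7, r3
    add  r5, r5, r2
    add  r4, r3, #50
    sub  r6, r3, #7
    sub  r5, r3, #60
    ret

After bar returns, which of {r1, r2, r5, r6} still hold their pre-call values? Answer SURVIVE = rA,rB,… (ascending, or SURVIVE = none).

prologue: push r1 → mem[0xc4]=0xca, sp=0xc4
prologue: push r6 → mem[0xc3]=0xf5, sp=0xc3
body[0] mov  r1, r7 → r1=0xbd
body[1] add  r4, r3, r3 → r4=0xb6
body[2] add  r7, r2, #53 → r7=0x2f
body[3] mov  r7, r3 → r7=0xdb
body[4] add  r5, r5, r2 → r5=0x2a
body[5] add  r4, r3, #50 → r4=0x0d
body[6] sub  r6, r3, #7 → r6=0xd4
body[7] sub  r5, r3, #60 → r5=0x9f
epilogue: pop r6=0xf5, sp=0xc4
epilogue: pop r1=0xca, sp=0xc5
r1: callee-saved, written=True
r2: caller-saved, written=False
r5: caller-saved, written=True
r6: callee-saved, written=True

SURVIVE = r1,r2,r6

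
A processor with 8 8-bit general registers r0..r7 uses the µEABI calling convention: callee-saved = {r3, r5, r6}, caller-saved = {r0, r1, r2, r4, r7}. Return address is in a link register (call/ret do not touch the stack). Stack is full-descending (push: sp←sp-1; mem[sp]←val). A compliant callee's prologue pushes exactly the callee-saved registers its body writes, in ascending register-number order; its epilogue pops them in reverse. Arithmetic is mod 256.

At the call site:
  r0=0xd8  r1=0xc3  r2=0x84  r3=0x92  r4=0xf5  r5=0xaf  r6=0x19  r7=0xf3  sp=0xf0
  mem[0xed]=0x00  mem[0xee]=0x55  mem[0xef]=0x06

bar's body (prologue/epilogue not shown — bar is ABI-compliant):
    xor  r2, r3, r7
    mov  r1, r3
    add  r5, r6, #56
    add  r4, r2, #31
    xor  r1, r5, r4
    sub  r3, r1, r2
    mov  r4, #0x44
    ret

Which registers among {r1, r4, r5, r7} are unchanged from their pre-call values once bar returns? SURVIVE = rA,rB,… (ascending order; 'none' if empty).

SURVIVE = r5,r7

prologue: push r3 → mem[0xef]=0x92, sp=0xef
prologue: push r5 → mem[0xee]=0xaf, sp=0xee
body[0] xor  r2, r3, r7 → r2=0x61
body[1] mov  r1, r3 → r1=0x92
body[2] add  r5, r6, #56 → r5=0x51
body[3] add  r4, r2, #31 → r4=0x80
body[4] xor  r1, r5, r4 → r1=0xd1
body[5] sub  r3, r1, r2 → r3=0x70
body[6] mov  r4, #0x44 → r4=0x44
epilogue: pop r5=0xaf, sp=0xef
epilogue: pop r3=0x92, sp=0xf0
r1: caller-saved, written=True
r4: caller-saved, written=True
r5: callee-saved, written=True
r7: caller-saved, written=False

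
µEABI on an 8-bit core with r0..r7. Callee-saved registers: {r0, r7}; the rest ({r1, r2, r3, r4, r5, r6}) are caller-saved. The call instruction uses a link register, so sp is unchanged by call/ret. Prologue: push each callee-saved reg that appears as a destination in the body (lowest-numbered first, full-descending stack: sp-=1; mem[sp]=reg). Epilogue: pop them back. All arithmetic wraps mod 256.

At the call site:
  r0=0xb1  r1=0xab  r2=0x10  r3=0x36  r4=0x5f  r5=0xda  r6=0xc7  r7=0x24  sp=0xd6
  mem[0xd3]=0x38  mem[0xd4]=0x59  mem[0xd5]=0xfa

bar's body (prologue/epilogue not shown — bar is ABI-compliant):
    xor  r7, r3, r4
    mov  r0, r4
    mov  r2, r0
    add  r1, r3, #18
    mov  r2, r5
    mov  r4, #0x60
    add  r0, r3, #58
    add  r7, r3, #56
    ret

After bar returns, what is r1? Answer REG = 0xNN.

REG = 0x48

prologue: push r0 → mem[0xd5]=0xb1, sp=0xd5
prologue: push r7 → mem[0xd4]=0x24, sp=0xd4
body[0] xor  r7, r3, r4 → r7=0x69
body[1] mov  r0, r4 → r0=0x5f
body[2] mov  r2, r0 → r2=0x5f
body[3] add  r1, r3, #18 → r1=0x48
body[4] mov  r2, r5 → r2=0xda
body[5] mov  r4, #0x60 → r4=0x60
body[6] add  r0, r3, #58 → r0=0x70
body[7] add  r7, r3, #56 → r7=0x6e
epilogue: pop r7=0x24, sp=0xd5
epilogue: pop r0=0xb1, sp=0xd6
r1 is caller-saved → body value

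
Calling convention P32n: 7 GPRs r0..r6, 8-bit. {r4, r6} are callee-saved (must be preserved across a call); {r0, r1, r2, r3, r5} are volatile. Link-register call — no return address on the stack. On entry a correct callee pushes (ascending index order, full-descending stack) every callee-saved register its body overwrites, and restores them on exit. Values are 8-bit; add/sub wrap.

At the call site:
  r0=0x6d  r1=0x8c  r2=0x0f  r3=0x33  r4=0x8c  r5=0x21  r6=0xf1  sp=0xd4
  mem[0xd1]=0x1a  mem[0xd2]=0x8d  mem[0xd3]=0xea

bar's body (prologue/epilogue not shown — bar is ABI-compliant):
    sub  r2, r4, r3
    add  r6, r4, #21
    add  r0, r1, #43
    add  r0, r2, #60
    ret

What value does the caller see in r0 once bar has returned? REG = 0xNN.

REG = 0x95

prologue: push r6 -> mem[0xd3]=0xf1, sp=0xd3
body[0] sub  r2, r4, r3 -> r2=0x59
body[1] add  r6, r4, #21 -> r6=0xa1
body[2] add  r0, r1, #43 -> r0=0xb7
body[3] add  r0, r2, #60 -> r0=0x95
epilogue: pop r6=0xf1, sp=0xd4
r0 is caller-saved -> body value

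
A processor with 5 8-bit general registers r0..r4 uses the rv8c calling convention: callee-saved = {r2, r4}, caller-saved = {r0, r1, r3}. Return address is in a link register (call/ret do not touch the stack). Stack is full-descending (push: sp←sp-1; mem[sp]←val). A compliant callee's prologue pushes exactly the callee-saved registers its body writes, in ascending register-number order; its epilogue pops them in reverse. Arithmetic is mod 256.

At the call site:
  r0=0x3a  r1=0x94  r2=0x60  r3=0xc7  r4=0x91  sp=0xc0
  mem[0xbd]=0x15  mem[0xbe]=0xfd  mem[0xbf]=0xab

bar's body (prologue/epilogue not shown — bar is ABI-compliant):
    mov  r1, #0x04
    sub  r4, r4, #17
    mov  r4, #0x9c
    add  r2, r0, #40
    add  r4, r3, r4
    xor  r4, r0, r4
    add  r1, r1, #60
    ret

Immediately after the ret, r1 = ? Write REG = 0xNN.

REG = 0x40

prologue: push r2 -> mem[0xbf]=0x60, sp=0xbf
prologue: push r4 -> mem[0xbe]=0x91, sp=0xbe
body[0] mov  r1, #0x04 -> r1=0x04
body[1] sub  r4, r4, #17 -> r4=0x80
body[2] mov  r4, #0x9c -> r4=0x9c
body[3] add  r2, r0, #40 -> r2=0x62
body[4] add  r4, r3, r4 -> r4=0x63
body[5] xor  r4, r0, r4 -> r4=0x59
body[6] add  r1, r1, #60 -> r1=0x40
epilogue: pop r4=0x91, sp=0xbf
epilogue: pop r2=0x60, sp=0xc0
r1 is caller-saved -> body value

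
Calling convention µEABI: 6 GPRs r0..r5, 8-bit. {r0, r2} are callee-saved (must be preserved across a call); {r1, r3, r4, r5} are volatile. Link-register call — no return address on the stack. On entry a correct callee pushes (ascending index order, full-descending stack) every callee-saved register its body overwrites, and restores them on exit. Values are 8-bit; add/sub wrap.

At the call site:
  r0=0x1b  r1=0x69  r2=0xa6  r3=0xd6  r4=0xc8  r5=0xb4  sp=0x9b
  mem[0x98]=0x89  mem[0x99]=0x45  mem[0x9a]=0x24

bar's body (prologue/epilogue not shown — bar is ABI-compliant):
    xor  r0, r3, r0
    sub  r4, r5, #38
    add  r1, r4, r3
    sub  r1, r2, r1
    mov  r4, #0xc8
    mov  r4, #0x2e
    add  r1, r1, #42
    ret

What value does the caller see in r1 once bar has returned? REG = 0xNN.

prologue: push r0 -> mem[0x9a]=0x1b, sp=0x9a
body[0] xor  r0, r3, r0 -> r0=0xcd
body[1] sub  r4, r5, #38 -> r4=0x8e
body[2] add  r1, r4, r3 -> r1=0x64
body[3] sub  r1, r2, r1 -> r1=0x42
body[4] mov  r4, #0xc8 -> r4=0xc8
body[5] mov  r4, #0x2e -> r4=0x2e
body[6] add  r1, r1, #42 -> r1=0x6c
epilogue: pop r0=0x1b, sp=0x9b
r1 is caller-saved -> body value

REG = 0x6c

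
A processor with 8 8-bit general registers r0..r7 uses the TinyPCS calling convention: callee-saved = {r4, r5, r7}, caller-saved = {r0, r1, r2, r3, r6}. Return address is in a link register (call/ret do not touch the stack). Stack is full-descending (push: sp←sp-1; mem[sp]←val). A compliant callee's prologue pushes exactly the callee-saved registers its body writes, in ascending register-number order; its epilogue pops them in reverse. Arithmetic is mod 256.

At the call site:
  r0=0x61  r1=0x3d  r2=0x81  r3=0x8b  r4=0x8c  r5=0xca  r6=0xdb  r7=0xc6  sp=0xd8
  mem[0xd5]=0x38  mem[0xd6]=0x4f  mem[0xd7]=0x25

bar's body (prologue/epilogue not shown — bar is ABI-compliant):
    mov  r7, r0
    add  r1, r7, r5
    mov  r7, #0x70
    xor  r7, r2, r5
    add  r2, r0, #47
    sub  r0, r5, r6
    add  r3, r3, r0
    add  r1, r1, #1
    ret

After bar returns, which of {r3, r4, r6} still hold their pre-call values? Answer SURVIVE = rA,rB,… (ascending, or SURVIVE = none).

SURVIVE = r4,r6

prologue: push r7 -> mem[0xd7]=0xc6, sp=0xd7
body[0] mov  r7, r0 -> r7=0x61
body[1] add  r1, r7, r5 -> r1=0x2b
body[2] mov  r7, #0x70 -> r7=0x70
body[3] xor  r7, r2, r5 -> r7=0x4b
body[4] add  r2, r0, #47 -> r2=0x90
body[5] sub  r0, r5, r6 -> r0=0xef
body[6] add  r3, r3, r0 -> r3=0x7a
body[7] add  r1, r1, #1 -> r1=0x2c
epilogue: pop r7=0xc6, sp=0xd8
r3: caller-saved, written=True
r4: callee-saved, written=False
r6: caller-saved, written=False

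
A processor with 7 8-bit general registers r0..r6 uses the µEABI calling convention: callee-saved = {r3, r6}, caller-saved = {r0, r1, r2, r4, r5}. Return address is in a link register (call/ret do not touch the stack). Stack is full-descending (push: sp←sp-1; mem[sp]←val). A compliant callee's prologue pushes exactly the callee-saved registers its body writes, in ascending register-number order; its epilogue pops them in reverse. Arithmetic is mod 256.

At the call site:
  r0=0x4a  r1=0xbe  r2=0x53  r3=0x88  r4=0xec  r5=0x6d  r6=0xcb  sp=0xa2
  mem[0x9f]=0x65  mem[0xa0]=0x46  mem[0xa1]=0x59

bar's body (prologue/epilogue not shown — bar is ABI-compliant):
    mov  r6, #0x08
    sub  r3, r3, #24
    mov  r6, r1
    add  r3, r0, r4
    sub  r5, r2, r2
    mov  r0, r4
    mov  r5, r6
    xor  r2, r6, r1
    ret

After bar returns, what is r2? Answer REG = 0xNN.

prologue: push r3 → mem[0xa1]=0x88, sp=0xa1
prologue: push r6 → mem[0xa0]=0xcb, sp=0xa0
body[0] mov  r6, #0x08 → r6=0x08
body[1] sub  r3, r3, #24 → r3=0x70
body[2] mov  r6, r1 → r6=0xbe
body[3] add  r3, r0, r4 → r3=0x36
body[4] sub  r5, r2, r2 → r5=0x00
body[5] mov  r0, r4 → r0=0xec
body[6] mov  r5, r6 → r5=0xbe
body[7] xor  r2, r6, r1 → r2=0x00
epilogue: pop r6=0xcb, sp=0xa1
epilogue: pop r3=0x88, sp=0xa2
r2 is caller-saved → body value

REG = 0x00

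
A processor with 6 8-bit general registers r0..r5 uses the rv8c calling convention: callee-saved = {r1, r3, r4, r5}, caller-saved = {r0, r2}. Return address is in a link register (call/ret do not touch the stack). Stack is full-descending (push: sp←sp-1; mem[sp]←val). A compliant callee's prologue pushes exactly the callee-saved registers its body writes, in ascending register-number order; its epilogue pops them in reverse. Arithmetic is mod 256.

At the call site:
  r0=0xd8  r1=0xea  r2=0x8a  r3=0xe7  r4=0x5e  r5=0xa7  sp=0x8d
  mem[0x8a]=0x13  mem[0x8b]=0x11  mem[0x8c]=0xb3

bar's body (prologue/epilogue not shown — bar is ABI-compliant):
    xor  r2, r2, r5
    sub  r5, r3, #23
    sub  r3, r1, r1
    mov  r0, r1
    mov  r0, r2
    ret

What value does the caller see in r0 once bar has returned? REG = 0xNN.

prologue: push r3 → mem[0x8c]=0xe7, sp=0x8c
prologue: push r5 → mem[0x8b]=0xa7, sp=0x8b
body[0] xor  r2, r2, r5 → r2=0x2d
body[1] sub  r5, r3, #23 → r5=0xd0
body[2] sub  r3, r1, r1 → r3=0x00
body[3] mov  r0, r1 → r0=0xea
body[4] mov  r0, r2 → r0=0x2d
epilogue: pop r5=0xa7, sp=0x8c
epilogue: pop r3=0xe7, sp=0x8d
r0 is caller-saved → body value

REG = 0x2d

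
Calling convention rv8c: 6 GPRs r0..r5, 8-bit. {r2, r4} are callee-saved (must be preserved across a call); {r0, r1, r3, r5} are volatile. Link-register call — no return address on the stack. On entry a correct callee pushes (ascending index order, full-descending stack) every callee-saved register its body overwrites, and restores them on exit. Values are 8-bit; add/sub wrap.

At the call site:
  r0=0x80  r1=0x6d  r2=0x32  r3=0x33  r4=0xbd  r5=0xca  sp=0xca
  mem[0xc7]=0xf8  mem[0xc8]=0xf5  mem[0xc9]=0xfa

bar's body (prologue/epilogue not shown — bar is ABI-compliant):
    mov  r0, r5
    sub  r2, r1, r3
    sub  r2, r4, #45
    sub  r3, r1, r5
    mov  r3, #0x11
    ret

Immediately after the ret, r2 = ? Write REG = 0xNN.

REG = 0x32

prologue: push r2 -> mem[0xc9]=0x32, sp=0xc9
body[0] mov  r0, r5 -> r0=0xca
body[1] sub  r2, r1, r3 -> r2=0x3a
body[2] sub  r2, r4, #45 -> r2=0x90
body[3] sub  r3, r1, r5 -> r3=0xa3
body[4] mov  r3, #0x11 -> r3=0x11
epilogue: pop r2=0x32, sp=0xca
r2 is callee-saved -> restored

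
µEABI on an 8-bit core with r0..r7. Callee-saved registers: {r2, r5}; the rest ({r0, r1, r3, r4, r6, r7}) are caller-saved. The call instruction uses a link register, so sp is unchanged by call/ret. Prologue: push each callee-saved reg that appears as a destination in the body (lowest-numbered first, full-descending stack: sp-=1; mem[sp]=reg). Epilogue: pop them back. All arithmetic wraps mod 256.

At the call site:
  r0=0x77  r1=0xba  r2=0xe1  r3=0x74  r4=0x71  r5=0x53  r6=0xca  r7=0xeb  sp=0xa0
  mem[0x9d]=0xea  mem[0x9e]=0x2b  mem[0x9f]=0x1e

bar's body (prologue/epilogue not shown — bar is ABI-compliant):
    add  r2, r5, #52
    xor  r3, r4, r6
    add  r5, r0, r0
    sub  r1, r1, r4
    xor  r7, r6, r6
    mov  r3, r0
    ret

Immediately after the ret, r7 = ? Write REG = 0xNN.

REG = 0x00

prologue: push r2 → mem[0x9f]=0xe1, sp=0x9f
prologue: push r5 → mem[0x9e]=0x53, sp=0x9e
body[0] add  r2, r5, #52 → r2=0x87
body[1] xor  r3, r4, r6 → r3=0xbb
body[2] add  r5, r0, r0 → r5=0xee
body[3] sub  r1, r1, r4 → r1=0x49
body[4] xor  r7, r6, r6 → r7=0x00
body[5] mov  r3, r0 → r3=0x77
epilogue: pop r5=0x53, sp=0x9f
epilogue: pop r2=0xe1, sp=0xa0
r7 is caller-saved → body value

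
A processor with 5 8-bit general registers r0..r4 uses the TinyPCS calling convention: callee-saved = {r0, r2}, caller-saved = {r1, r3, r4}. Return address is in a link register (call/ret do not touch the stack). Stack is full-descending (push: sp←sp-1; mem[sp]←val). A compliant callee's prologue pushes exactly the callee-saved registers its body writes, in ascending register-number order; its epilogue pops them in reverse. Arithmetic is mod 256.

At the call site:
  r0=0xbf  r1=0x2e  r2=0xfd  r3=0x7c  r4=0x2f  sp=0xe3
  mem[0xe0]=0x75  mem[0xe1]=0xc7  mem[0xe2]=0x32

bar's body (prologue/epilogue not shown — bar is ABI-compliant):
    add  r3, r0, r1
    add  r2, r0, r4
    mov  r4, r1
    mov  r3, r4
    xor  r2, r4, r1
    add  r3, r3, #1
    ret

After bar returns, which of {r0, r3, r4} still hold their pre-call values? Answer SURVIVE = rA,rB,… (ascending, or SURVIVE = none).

SURVIVE = r0

prologue: push r2 -> mem[0xe2]=0xfd, sp=0xe2
body[0] add  r3, r0, r1 -> r3=0xed
body[1] add  r2, r0, r4 -> r2=0xee
body[2] mov  r4, r1 -> r4=0x2e
body[3] mov  r3, r4 -> r3=0x2e
body[4] xor  r2, r4, r1 -> r2=0x00
body[5] add  r3, r3, #1 -> r3=0x2f
epilogue: pop r2=0xfd, sp=0xe3
r0: callee-saved, written=False
r3: caller-saved, written=True
r4: caller-saved, written=True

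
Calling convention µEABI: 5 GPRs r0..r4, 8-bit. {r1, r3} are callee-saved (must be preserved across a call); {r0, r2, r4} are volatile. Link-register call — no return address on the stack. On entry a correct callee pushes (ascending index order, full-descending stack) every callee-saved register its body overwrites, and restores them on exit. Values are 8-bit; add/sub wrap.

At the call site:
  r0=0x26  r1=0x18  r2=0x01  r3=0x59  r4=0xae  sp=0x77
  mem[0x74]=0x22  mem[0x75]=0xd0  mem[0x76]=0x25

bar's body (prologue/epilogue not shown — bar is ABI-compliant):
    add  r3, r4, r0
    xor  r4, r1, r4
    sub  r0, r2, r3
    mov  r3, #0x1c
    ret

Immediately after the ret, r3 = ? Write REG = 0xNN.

REG = 0x59

prologue: push r3 → mem[0x76]=0x59, sp=0x76
body[0] add  r3, r4, r0 → r3=0xd4
body[1] xor  r4, r1, r4 → r4=0xb6
body[2] sub  r0, r2, r3 → r0=0x2d
body[3] mov  r3, #0x1c → r3=0x1c
epilogue: pop r3=0x59, sp=0x77
r3 is callee-saved → restored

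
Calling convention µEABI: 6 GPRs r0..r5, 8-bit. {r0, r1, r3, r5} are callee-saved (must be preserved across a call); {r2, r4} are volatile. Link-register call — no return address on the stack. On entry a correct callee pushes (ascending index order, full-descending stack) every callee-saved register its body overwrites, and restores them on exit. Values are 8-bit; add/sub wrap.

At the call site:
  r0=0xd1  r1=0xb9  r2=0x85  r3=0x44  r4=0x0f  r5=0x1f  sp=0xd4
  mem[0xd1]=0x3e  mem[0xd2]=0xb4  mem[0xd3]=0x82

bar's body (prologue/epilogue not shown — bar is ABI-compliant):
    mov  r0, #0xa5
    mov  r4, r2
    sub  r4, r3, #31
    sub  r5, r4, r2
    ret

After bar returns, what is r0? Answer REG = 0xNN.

REG = 0xd1

prologue: push r0 -> mem[0xd3]=0xd1, sp=0xd3
prologue: push r5 -> mem[0xd2]=0x1f, sp=0xd2
body[0] mov  r0, #0xa5 -> r0=0xa5
body[1] mov  r4, r2 -> r4=0x85
body[2] sub  r4, r3, #31 -> r4=0x25
body[3] sub  r5, r4, r2 -> r5=0xa0
epilogue: pop r5=0x1f, sp=0xd3
epilogue: pop r0=0xd1, sp=0xd4
r0 is callee-saved -> restored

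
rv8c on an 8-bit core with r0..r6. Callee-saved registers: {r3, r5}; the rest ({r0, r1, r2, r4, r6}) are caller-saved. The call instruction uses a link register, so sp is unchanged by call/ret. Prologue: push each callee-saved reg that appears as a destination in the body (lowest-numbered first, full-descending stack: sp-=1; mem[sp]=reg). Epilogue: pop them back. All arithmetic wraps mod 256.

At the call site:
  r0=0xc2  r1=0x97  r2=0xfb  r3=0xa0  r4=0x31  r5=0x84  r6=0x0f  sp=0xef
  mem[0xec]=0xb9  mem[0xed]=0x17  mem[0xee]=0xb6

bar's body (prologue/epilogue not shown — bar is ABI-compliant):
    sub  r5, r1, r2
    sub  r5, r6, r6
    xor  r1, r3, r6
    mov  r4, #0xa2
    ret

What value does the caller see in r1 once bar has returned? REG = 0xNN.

REG = 0xaf

prologue: push r5 → mem[0xee]=0x84, sp=0xee
body[0] sub  r5, r1, r2 → r5=0x9c
body[1] sub  r5, r6, r6 → r5=0x00
body[2] xor  r1, r3, r6 → r1=0xaf
body[3] mov  r4, #0xa2 → r4=0xa2
epilogue: pop r5=0x84, sp=0xef
r1 is caller-saved → body value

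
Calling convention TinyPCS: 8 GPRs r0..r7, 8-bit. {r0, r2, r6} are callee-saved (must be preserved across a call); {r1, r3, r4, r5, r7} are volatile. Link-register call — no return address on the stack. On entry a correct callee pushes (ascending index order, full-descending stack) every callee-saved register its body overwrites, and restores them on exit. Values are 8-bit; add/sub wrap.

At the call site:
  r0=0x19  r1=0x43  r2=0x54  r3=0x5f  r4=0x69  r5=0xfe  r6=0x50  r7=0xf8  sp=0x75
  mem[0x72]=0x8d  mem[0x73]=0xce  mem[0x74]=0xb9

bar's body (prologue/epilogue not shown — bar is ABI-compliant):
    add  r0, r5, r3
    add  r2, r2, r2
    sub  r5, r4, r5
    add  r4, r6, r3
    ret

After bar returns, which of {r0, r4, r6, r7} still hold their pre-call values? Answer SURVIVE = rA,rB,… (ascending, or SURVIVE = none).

SURVIVE = r0,r6,r7

prologue: push r0 -> mem[0x74]=0x19, sp=0x74
prologue: push r2 -> mem[0x73]=0x54, sp=0x73
body[0] add  r0, r5, r3 -> r0=0x5d
body[1] add  r2, r2, r2 -> r2=0xa8
body[2] sub  r5, r4, r5 -> r5=0x6b
body[3] add  r4, r6, r3 -> r4=0xaf
epilogue: pop r2=0x54, sp=0x74
epilogue: pop r0=0x19, sp=0x75
r0: callee-saved, written=True
r4: caller-saved, written=True
r6: callee-saved, written=False
r7: caller-saved, written=False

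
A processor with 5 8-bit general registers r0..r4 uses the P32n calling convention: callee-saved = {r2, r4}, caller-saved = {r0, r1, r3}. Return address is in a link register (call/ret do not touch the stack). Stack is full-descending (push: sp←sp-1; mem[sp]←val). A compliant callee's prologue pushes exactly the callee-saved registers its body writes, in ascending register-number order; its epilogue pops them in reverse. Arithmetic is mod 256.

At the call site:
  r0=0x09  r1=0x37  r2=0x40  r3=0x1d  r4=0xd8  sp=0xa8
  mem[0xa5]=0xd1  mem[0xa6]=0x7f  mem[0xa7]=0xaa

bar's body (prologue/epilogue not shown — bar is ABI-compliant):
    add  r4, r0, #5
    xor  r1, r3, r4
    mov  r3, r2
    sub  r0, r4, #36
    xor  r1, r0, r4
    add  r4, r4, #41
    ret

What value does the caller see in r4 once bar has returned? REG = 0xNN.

REG = 0xd8

prologue: push r4 → mem[0xa7]=0xd8, sp=0xa7
body[0] add  r4, r0, #5 → r4=0x0e
body[1] xor  r1, r3, r4 → r1=0x13
body[2] mov  r3, r2 → r3=0x40
body[3] sub  r0, r4, #36 → r0=0xea
body[4] xor  r1, r0, r4 → r1=0xe4
body[5] add  r4, r4, #41 → r4=0x37
epilogue: pop r4=0xd8, sp=0xa8
r4 is callee-saved → restored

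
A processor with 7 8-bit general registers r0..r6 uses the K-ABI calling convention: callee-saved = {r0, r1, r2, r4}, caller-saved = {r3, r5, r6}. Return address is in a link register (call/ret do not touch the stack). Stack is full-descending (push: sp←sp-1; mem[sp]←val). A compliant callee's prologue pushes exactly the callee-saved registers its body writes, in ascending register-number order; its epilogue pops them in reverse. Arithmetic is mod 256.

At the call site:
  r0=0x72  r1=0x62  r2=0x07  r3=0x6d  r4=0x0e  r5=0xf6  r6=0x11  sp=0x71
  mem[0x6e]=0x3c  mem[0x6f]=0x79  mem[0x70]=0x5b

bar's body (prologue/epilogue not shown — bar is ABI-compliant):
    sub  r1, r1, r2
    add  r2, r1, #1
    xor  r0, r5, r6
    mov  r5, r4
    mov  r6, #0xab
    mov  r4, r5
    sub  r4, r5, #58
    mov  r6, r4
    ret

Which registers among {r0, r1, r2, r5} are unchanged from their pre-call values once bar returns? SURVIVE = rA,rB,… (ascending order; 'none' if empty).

prologue: push r0 → mem[0x70]=0x72, sp=0x70
prologue: push r1 → mem[0x6f]=0x62, sp=0x6f
prologue: push r2 → mem[0x6e]=0x07, sp=0x6e
prologue: push r4 → mem[0x6d]=0x0e, sp=0x6d
body[0] sub  r1, r1, r2 → r1=0x5b
body[1] add  r2, r1, #1 → r2=0x5c
body[2] xor  r0, r5, r6 → r0=0xe7
body[3] mov  r5, r4 → r5=0x0e
body[4] mov  r6, #0xab → r6=0xab
body[5] mov  r4, r5 → r4=0x0e
body[6] sub  r4, r5, #58 → r4=0xd4
body[7] mov  r6, r4 → r6=0xd4
epilogue: pop r4=0x0e, sp=0x6e
epilogue: pop r2=0x07, sp=0x6f
epilogue: pop r1=0x62, sp=0x70
epilogue: pop r0=0x72, sp=0x71
r0: callee-saved, written=True
r1: callee-saved, written=True
r2: callee-saved, written=True
r5: caller-saved, written=True

SURVIVE = r0,r1,r2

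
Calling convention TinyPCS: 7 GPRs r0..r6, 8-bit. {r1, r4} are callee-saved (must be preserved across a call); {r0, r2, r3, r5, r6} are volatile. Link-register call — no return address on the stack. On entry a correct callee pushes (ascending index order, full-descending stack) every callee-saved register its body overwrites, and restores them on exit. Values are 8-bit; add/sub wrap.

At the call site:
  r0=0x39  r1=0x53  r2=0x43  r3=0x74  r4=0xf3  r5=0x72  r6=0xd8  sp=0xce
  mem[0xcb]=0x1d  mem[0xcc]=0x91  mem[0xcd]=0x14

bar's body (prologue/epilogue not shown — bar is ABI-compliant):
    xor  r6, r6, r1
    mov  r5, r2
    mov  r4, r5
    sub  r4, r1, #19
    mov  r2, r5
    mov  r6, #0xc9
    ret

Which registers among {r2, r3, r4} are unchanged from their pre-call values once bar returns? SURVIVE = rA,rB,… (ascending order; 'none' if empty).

SURVIVE = r2,r3,r4

prologue: push r4 → mem[0xcd]=0xf3, sp=0xcd
body[0] xor  r6, r6, r1 → r6=0x8b
body[1] mov  r5, r2 → r5=0x43
body[2] mov  r4, r5 → r4=0x43
body[3] sub  r4, r1, #19 → r4=0x40
body[4] mov  r2, r5 → r2=0x43
body[5] mov  r6, #0xc9 → r6=0xc9
epilogue: pop r4=0xf3, sp=0xce
r2: caller-saved, written=True
r3: caller-saved, written=False
r4: callee-saved, written=True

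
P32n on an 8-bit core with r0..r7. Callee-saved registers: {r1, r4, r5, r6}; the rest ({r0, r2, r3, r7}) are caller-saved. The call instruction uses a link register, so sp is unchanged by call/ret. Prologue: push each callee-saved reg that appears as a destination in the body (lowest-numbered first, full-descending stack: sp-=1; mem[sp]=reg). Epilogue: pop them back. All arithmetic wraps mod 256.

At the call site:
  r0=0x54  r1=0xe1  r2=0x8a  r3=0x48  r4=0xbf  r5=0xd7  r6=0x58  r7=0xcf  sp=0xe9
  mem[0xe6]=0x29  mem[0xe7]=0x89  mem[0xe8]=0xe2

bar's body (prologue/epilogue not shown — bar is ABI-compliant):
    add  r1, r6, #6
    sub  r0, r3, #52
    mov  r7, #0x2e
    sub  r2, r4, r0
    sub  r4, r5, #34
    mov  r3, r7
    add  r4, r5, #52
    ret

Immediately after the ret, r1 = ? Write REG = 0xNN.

prologue: push r1 -> mem[0xe8]=0xe1, sp=0xe8
prologue: push r4 -> mem[0xe7]=0xbf, sp=0xe7
body[0] add  r1, r6, #6 -> r1=0x5e
body[1] sub  r0, r3, #52 -> r0=0x14
body[2] mov  r7, #0x2e -> r7=0x2e
body[3] sub  r2, r4, r0 -> r2=0xab
body[4] sub  r4, r5, #34 -> r4=0xb5
body[5] mov  r3, r7 -> r3=0x2e
body[6] add  r4, r5, #52 -> r4=0x0b
epilogue: pop r4=0xbf, sp=0xe8
epilogue: pop r1=0xe1, sp=0xe9
r1 is callee-saved -> restored

REG = 0xe1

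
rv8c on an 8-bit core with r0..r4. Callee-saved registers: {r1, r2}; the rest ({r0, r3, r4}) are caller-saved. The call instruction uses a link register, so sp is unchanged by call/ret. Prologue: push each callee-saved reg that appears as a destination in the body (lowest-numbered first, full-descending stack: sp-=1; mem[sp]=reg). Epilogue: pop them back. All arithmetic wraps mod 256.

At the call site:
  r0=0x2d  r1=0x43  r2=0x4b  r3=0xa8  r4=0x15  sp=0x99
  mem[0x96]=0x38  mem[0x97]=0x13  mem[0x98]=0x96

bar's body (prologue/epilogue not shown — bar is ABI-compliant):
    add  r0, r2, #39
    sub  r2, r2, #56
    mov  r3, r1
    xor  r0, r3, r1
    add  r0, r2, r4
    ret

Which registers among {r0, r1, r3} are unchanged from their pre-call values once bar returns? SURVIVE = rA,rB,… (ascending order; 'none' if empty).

SURVIVE = r1

prologue: push r2 -> mem[0x98]=0x4b, sp=0x98
body[0] add  r0, r2, #39 -> r0=0x72
body[1] sub  r2, r2, #56 -> r2=0x13
body[2] mov  r3, r1 -> r3=0x43
body[3] xor  r0, r3, r1 -> r0=0x00
body[4] add  r0, r2, r4 -> r0=0x28
epilogue: pop r2=0x4b, sp=0x99
r0: caller-saved, written=True
r1: callee-saved, written=False
r3: caller-saved, written=True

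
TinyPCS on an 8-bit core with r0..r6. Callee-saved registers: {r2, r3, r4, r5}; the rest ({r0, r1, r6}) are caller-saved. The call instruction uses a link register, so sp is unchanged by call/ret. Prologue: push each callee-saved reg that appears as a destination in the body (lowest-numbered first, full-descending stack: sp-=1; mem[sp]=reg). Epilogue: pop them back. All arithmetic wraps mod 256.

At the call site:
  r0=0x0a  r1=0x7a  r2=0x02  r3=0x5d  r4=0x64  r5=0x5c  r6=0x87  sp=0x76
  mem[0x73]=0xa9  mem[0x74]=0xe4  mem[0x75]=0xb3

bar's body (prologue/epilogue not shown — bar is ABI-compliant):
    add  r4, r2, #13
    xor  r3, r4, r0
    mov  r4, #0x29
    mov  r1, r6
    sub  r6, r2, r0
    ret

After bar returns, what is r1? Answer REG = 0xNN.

prologue: push r3 → mem[0x75]=0x5d, sp=0x75
prologue: push r4 → mem[0x74]=0x64, sp=0x74
body[0] add  r4, r2, #13 → r4=0x0f
body[1] xor  r3, r4, r0 → r3=0x05
body[2] mov  r4, #0x29 → r4=0x29
body[3] mov  r1, r6 → r1=0x87
body[4] sub  r6, r2, r0 → r6=0xf8
epilogue: pop r4=0x64, sp=0x75
epilogue: pop r3=0x5d, sp=0x76
r1 is caller-saved → body value

REG = 0x87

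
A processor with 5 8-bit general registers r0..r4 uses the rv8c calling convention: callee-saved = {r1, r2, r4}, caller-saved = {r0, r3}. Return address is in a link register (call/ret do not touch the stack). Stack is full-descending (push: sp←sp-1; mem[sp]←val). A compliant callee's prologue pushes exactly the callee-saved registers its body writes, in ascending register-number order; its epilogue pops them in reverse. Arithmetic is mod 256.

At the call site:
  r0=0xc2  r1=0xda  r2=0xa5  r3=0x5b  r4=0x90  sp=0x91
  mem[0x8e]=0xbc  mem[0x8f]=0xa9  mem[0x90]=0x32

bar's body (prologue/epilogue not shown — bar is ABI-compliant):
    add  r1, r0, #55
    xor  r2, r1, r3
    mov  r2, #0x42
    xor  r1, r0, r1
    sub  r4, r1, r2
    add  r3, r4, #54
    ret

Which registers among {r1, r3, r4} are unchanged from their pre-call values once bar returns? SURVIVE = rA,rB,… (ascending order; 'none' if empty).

prologue: push r1 → mem[0x90]=0xda, sp=0x90
prologue: push r2 → mem[0x8f]=0xa5, sp=0x8f
prologue: push r4 → mem[0x8e]=0x90, sp=0x8e
body[0] add  r1, r0, #55 → r1=0xf9
body[1] xor  r2, r1, r3 → r2=0xa2
body[2] mov  r2, #0x42 → r2=0x42
body[3] xor  r1, r0, r1 → r1=0x3b
body[4] sub  r4, r1, r2 → r4=0xf9
body[5] add  r3, r4, #54 → r3=0x2f
epilogue: pop r4=0x90, sp=0x8f
epilogue: pop r2=0xa5, sp=0x90
epilogue: pop r1=0xda, sp=0x91
r1: callee-saved, written=True
r3: caller-saved, written=True
r4: callee-saved, written=True

SURVIVE = r1,r4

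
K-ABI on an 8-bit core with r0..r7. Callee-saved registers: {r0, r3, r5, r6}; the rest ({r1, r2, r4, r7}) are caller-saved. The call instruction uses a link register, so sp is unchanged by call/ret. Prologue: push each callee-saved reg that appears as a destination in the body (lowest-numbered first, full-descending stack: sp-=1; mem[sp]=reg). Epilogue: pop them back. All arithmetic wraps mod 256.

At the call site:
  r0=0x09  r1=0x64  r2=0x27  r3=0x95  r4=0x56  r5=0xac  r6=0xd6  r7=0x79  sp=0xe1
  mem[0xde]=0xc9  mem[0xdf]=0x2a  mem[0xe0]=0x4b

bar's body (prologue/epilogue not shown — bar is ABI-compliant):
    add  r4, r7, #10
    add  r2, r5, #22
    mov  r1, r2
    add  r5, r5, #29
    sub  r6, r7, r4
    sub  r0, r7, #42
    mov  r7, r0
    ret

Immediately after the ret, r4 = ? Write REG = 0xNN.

prologue: push r0 -> mem[0xe0]=0x09, sp=0xe0
prologue: push r5 -> mem[0xdf]=0xac, sp=0xdf
prologue: push r6 -> mem[0xde]=0xd6, sp=0xde
body[0] add  r4, r7, #10 -> r4=0x83
body[1] add  r2, r5, #22 -> r2=0xc2
body[2] mov  r1, r2 -> r1=0xc2
body[3] add  r5, r5, #29 -> r5=0xc9
body[4] sub  r6, r7, r4 -> r6=0xf6
body[5] sub  r0, r7, #42 -> r0=0x4f
body[6] mov  r7, r0 -> r7=0x4f
epilogue: pop r6=0xd6, sp=0xdf
epilogue: pop r5=0xac, sp=0xe0
epilogue: pop r0=0x09, sp=0xe1
r4 is caller-saved -> body value

REG = 0x83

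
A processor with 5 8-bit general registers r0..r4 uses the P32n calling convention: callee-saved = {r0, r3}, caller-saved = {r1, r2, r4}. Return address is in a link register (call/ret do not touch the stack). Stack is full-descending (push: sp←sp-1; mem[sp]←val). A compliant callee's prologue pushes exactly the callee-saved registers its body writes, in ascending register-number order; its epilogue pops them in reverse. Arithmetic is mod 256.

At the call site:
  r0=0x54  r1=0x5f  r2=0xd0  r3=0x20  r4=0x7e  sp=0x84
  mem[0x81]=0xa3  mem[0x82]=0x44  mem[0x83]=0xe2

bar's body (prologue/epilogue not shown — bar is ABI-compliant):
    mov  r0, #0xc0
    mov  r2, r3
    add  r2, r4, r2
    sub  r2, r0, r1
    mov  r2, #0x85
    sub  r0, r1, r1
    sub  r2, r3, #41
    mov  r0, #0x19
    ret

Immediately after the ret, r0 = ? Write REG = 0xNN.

REG = 0x54

prologue: push r0 -> mem[0x83]=0x54, sp=0x83
body[0] mov  r0, #0xc0 -> r0=0xc0
body[1] mov  r2, r3 -> r2=0x20
body[2] add  r2, r4, r2 -> r2=0x9e
body[3] sub  r2, r0, r1 -> r2=0x61
body[4] mov  r2, #0x85 -> r2=0x85
body[5] sub  r0, r1, r1 -> r0=0x00
body[6] sub  r2, r3, #41 -> r2=0xf7
body[7] mov  r0, #0x19 -> r0=0x19
epilogue: pop r0=0x54, sp=0x84
r0 is callee-saved -> restored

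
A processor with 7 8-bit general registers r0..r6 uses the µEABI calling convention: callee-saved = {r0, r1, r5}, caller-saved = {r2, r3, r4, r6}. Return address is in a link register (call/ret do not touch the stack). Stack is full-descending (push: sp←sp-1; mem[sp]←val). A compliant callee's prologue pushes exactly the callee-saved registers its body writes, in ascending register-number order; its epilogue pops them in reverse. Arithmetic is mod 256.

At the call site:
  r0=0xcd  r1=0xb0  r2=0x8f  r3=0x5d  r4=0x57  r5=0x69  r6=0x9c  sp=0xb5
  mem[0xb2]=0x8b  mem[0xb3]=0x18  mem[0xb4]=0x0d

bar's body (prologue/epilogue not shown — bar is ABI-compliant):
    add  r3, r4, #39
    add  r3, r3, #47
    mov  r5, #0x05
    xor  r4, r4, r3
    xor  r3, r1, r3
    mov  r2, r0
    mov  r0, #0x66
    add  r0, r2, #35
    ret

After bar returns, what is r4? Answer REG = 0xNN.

REG = 0xfa

prologue: push r0 → mem[0xb4]=0xcd, sp=0xb4
prologue: push r5 → mem[0xb3]=0x69, sp=0xb3
body[0] add  r3, r4, #39 → r3=0x7e
body[1] add  r3, r3, #47 → r3=0xad
body[2] mov  r5, #0x05 → r5=0x05
body[3] xor  r4, r4, r3 → r4=0xfa
body[4] xor  r3, r1, r3 → r3=0x1d
body[5] mov  r2, r0 → r2=0xcd
body[6] mov  r0, #0x66 → r0=0x66
body[7] add  r0, r2, #35 → r0=0xf0
epilogue: pop r5=0x69, sp=0xb4
epilogue: pop r0=0xcd, sp=0xb5
r4 is caller-saved → body value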